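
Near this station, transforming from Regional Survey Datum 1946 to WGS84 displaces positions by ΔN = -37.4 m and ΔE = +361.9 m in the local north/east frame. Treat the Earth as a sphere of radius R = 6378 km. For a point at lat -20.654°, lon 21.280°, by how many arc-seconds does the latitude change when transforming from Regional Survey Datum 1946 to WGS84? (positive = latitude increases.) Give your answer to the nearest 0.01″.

On a sphere of radius R, 1 rad of latitude = R, so Δφ = ΔN / R = -37.4 / 6378000 = -5.8639e-06 rad = -1.210″.

Δφ = -1.21″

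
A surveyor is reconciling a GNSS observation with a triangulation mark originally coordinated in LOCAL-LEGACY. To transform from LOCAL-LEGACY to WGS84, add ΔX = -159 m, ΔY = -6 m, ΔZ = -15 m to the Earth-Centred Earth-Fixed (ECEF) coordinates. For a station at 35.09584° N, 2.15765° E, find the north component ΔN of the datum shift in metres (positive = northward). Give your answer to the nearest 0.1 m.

The local north axis is (−sin φ cos λ, −sin φ sin λ, cos φ), giving ΔN = 91.352 + 0.130 − 12.273 = 79.21 m.

ΔN = 79.2 m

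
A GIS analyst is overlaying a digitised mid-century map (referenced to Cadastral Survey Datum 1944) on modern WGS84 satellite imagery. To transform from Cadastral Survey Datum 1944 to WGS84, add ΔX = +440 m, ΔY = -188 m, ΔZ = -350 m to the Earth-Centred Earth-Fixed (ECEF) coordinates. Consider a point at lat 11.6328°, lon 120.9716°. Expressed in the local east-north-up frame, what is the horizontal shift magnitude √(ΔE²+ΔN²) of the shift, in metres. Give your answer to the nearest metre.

At φ = 11.6328°, λ = 120.9716°: sin φ = 0.201639, cos φ = 0.979460, sin λ = 0.857422, cos λ = -0.514613.
ΔE = −sin λ·ΔX + cos λ·ΔY = −(0.857422)·(440) + (-0.514613)·(-188) = -280.52 m.
ΔN = −sin φ cos λ·ΔX − sin φ sin λ·ΔY + cos φ·ΔZ = −(0.201639)(-0.514613)(440) − (0.201639)(0.857422)(-188) + (0.979460)(-350) = -264.65 m.
Horizontal magnitude = √(ΔE² + ΔN²) = √((-280.52)² + (-264.65)²) = 385.66 m.

386 m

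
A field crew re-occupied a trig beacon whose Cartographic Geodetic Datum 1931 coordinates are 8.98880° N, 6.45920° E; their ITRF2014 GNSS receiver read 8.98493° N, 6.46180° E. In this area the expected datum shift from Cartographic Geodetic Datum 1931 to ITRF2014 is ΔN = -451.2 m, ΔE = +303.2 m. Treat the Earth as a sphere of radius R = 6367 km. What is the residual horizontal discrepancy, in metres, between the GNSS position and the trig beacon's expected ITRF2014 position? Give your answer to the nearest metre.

Observed coordinate differences: Δφ = -0.00387°, Δλ = +0.00260°.
Converting to metres (1° lat = 111125 m, cos φ = 0.987719): observed ΔN = -430.1 m, observed ΔE = 285.4 m.
Subtracting the expected shift leaves a residual of -430.1 − (-451.2) = 21.1 m north and 285.4 − (303.2) = -17.8 m east.
Residual distance = √(21.1² + (-17.8)²) = 27.7 m.

28 m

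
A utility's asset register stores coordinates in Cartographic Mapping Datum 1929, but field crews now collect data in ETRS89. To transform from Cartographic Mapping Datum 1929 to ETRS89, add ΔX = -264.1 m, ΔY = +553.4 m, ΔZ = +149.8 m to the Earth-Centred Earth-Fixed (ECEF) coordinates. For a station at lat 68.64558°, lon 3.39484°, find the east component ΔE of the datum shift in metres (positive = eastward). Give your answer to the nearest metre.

ΔE = 568 m

The local east axis at (φ, λ) is (−sin λ, cos λ, 0), so ΔE = −sin(3.39484°)·(-264.1) + cos(3.39484°)·553.4 = 568.07 m.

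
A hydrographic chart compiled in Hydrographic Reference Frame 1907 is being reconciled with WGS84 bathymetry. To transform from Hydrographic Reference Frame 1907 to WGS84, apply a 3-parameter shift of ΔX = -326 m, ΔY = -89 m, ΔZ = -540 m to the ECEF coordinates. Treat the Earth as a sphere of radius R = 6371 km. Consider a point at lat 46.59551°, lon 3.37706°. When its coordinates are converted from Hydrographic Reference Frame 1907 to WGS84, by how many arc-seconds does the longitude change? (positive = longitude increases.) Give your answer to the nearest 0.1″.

sin φ = 0.726521, cos φ = 0.687144, sin λ = 0.058907, cos λ = 0.998263.
East component: ΔE = −sin λ·ΔX + cos λ·ΔY = −(0.058907)(-326) + (0.998263)(-89) = -69.64 m.
1° of latitude spans πR/180 = 111195 m; at latitude φ, 1° of longitude spans that × cos φ = 76407.0 m, so Δλ = -69.64 / 76407.0 × 3600 = -3.281″.

Δλ = -3.3″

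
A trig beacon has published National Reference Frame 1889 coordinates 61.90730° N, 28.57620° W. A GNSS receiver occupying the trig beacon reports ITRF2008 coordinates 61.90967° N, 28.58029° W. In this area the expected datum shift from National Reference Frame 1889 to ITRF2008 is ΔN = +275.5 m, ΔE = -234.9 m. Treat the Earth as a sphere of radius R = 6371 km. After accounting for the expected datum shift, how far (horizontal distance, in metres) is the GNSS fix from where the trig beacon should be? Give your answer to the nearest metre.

Observed coordinate differences: Δφ = +0.00237°, Δλ = -0.00409°.
Converting to metres (1° lat = 111195 m, cos φ = 0.470899): observed ΔN = 263.5 m, observed ΔE = -214.2 m.
Subtracting the expected shift leaves a residual of 263.5 − (275.5) = -12.0 m north and -214.2 − (-234.9) = 20.7 m east.
Residual distance = √((-12.0)² + 20.7²) = 23.9 m.

24 m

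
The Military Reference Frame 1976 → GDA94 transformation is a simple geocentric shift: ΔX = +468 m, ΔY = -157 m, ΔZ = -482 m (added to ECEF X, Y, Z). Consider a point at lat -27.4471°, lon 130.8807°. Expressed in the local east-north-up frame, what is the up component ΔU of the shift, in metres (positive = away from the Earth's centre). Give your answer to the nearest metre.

ΔU = -155 m

The local up (radial) axis is (cos φ cos λ, cos φ sin λ, sin φ), giving ΔU = -271.821 − 105.342 + 222.168 = -155.00 m.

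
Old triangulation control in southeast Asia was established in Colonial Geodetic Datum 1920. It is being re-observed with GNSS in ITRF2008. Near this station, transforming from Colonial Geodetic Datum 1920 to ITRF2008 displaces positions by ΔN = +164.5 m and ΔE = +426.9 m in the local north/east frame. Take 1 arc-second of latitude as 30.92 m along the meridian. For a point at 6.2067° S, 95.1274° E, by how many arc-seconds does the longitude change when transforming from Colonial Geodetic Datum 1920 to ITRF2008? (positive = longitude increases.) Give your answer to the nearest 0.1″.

Δλ = 13.9″

At latitude -6.2067°, cos φ = 0.994138.
1″ of longitude at this latitude = 30.92 × cos φ = 30.7388 m, so Δλ = 426.9 / 30.7388 = 13.888″.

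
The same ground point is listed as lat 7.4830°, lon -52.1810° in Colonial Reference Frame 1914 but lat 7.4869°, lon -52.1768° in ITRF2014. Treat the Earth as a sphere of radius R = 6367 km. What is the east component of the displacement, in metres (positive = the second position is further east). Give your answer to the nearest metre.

Δφ = 7.4869° − 7.4830° = +0.0039°; Δλ = -52.1768° − -52.1810° = +0.0042°.
1° along a meridian = πR/180 = 111125 m.
ΔN = Δφ × 111125 = 433.4 m; ΔE = Δλ × 111125 × cos(7.4830°) = +0.0042 × 111125 × 0.991484 = 462.8 m.

ΔE = 463 m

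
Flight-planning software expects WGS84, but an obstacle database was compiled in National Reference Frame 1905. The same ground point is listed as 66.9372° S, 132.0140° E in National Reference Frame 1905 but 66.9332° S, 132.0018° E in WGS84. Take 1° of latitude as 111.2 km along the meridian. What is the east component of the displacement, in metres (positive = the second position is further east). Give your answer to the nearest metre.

ΔE = -531 m

Δφ = -66.9332° − -66.9372° = +0.0040°; Δλ = 132.0018° − 132.0140° = -0.0122°.
ΔN = Δφ × 111200 = 444.8 m; ΔE = Δλ × 111200 × cos(-66.9372°) = -0.0122 × 111200 × 0.391740 = -531.4 m.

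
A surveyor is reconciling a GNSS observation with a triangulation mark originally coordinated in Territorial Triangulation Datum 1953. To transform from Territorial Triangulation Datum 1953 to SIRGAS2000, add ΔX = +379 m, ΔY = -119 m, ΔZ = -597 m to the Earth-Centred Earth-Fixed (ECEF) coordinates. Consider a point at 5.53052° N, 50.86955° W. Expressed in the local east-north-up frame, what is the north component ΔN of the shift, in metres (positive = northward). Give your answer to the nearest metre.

At φ = 5.53052°, λ = -50.86955°: sin φ = 0.096376, cos φ = 0.995345, sin λ = -0.775711, cos λ = 0.631088.
ΔN = −sin φ cos λ·ΔX − sin φ sin λ·ΔY + cos φ·ΔZ = −(0.096376)(0.631088)(379) − (0.096376)(-0.775711)(-119) + (0.995345)(-597) = -626.17 m.

ΔN = -626 m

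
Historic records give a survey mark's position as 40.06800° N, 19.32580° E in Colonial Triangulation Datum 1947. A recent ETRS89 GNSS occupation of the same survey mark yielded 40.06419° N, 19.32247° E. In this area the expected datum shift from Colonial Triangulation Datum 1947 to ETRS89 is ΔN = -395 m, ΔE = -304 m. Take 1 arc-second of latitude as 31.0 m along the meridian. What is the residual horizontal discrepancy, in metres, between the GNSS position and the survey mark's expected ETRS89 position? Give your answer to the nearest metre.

36 m

Observed coordinate differences: Δφ = -0.00381°, Δλ = -0.00333°.
Converting to metres (1° lat = 111600 m, cos φ = 0.765281): observed ΔN = -425.2 m, observed ΔE = -284.4 m.
Subtracting the expected shift leaves a residual of -425.2 − (-395) = -30.2 m north and -284.4 − (-304) = 19.6 m east.
Residual distance = √((-30.2)² + 19.6²) = 36.0 m.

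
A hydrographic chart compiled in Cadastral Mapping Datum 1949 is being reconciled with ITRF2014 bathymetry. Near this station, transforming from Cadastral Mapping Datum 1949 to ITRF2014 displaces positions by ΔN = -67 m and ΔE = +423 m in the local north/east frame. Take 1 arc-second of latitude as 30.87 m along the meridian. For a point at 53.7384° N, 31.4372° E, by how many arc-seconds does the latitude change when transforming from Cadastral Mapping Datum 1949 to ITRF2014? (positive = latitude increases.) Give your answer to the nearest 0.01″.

Δφ = -2.17″

1″ of latitude = 30.87 m, so Δφ = -67.0 / 30.87 = -2.170″.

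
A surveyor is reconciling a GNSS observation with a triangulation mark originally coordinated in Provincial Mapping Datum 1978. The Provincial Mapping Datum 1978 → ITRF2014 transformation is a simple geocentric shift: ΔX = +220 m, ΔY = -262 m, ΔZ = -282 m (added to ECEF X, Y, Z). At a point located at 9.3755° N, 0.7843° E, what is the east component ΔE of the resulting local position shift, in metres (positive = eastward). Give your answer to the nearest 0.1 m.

ΔE = -265.0 m

The local east axis at (φ, λ) is (−sin λ, cos λ, 0), so ΔE = −sin(0.7843°)·220 + cos(0.7843°)·(-262) = -264.99 m.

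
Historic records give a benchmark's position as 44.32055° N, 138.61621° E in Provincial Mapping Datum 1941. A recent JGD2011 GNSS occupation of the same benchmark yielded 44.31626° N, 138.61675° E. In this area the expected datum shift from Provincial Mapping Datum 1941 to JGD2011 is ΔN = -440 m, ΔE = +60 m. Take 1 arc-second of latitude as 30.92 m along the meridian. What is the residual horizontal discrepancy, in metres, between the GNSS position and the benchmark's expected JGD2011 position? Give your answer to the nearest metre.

41 m

Observed coordinate differences: Δφ = -0.00429°, Δλ = +0.00054°.
Converting to metres (1° lat = 111312 m, cos φ = 0.715442): observed ΔN = -477.5 m, observed ΔE = 43.0 m.
Subtracting the expected shift leaves a residual of -477.5 − (-440) = -37.5 m north and 43.0 − (60) = -17.0 m east.
Residual distance = √((-37.5)² + (-17.0)²) = 41.2 m.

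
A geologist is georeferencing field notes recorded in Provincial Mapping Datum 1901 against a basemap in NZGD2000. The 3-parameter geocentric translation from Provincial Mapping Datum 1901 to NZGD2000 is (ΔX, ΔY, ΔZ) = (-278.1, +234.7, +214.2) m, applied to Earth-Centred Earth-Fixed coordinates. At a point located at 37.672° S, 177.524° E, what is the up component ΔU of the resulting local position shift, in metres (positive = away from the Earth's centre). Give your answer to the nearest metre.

ΔU = 97 m

At φ = -37.672°, λ = 177.524°: sin φ = -0.611140, cos φ = 0.791522, sin λ = 0.043201, cos λ = -0.999066.
ΔU = cos φ cos λ·ΔX + cos φ sin λ·ΔY + sin φ·ΔZ = (0.791522)(-0.999066)(-278.1) + (0.791522)(0.043201)(234.7) + (-0.611140)(214.2) = 97.04 m.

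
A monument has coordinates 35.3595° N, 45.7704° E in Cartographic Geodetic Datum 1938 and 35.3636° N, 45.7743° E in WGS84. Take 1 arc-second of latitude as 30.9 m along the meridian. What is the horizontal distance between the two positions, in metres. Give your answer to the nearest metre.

577 m

Δφ = 35.3636° − 35.3595° = +0.0041°; Δλ = 45.7743° − 45.7704° = +0.0039°.
1° of latitude = 3600 × 30.90 = 111240 m.
ΔN = Δφ × 111240 = 456.1 m; ΔE = Δλ × 111240 × cos(35.3595°) = +0.0039 × 111240 × 0.815537 = 353.8 m.
Distance = √(ΔE² + ΔN²) = √(353.8² + 456.1²) = 577.2 m.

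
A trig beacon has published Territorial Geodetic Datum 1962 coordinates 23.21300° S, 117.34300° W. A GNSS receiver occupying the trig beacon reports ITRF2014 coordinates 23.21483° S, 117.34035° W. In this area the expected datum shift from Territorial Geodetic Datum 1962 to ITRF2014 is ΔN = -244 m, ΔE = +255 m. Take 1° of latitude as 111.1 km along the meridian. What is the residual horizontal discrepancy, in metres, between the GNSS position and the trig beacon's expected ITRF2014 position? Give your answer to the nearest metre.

Observed coordinate differences: Δφ = -0.00183°, Δλ = +0.00265°.
Converting to metres (1° lat = 111100 m, cos φ = 0.919046): observed ΔN = -203.3 m, observed ΔE = 270.6 m.
Subtracting the expected shift leaves a residual of -203.3 − (-244) = 40.7 m north and 270.6 − (255) = 15.6 m east.
Residual distance = √(40.7² + 15.6²) = 43.6 m.

44 m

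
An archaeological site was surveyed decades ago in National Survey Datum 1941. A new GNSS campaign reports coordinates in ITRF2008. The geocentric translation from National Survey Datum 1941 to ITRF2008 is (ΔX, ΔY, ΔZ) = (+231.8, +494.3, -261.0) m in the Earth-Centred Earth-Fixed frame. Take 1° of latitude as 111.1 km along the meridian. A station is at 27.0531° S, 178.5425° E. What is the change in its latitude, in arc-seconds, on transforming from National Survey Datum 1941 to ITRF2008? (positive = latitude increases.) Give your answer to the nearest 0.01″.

Δφ = -10.76″

sin φ = -0.454816, cos φ = 0.890585, sin λ = 0.025435, cos λ = -0.999676.
North component: ΔN = −sin φ cos λ·ΔX − sin φ sin λ·ΔY + cos φ·ΔZ = −(-0.454816)(-0.999676)(231.8) − (-0.454816)(0.025435)(494.3) + (0.890585)(-261.0) = -332.12 m.
1° of latitude spans 111100 m, so Δφ = -332.12 / 111100 × 3600 = -10.762″.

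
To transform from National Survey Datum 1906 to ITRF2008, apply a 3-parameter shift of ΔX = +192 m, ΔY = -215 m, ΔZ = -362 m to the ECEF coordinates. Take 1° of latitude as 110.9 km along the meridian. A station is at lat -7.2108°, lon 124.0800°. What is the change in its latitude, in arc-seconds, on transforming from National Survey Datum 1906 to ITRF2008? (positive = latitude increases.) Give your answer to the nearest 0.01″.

sin φ = -0.125520, cos φ = 0.992091, sin λ = 0.828256, cos λ = -0.560350.
North component: ΔN = −sin φ cos λ·ΔX − sin φ sin λ·ΔY + cos φ·ΔZ = −(-0.125520)(-0.560350)(192) − (-0.125520)(0.828256)(-215) + (0.992091)(-362) = -394.99 m.
1° of latitude spans 110900 m, so Δφ = -394.99 / 110900 × 3600 = -12.822″.

Δφ = -12.82″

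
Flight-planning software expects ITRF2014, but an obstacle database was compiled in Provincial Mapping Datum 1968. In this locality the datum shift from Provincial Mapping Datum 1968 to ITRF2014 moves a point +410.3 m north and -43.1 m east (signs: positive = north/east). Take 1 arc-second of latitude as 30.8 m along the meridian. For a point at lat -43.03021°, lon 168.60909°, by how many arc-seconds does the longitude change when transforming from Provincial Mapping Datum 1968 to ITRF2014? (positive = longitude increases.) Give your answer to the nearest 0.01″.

At latitude -43.03021°, cos φ = 0.730994.
1″ of longitude at this latitude = 30.80 × cos φ = 22.5146 m, so Δλ = -43.1 / 22.5146 = -1.914″.

Δλ = -1.91″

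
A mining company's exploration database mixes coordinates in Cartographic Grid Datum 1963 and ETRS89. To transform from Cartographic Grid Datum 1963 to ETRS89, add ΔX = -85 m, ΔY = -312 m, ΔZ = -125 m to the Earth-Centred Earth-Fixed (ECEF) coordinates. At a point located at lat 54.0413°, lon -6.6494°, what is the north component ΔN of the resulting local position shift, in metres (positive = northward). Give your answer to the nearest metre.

At φ = 54.0413°, λ = -6.6494°: sin φ = 0.809440, cos φ = 0.587202, sin λ = -0.115794, cos λ = 0.993273.
ΔN = −sin φ cos λ·ΔX − sin φ sin λ·ΔY + cos φ·ΔZ = −(0.809440)(0.993273)(-85) − (0.809440)(-0.115794)(-312) + (0.587202)(-125) = -34.30 m.

ΔN = -34 m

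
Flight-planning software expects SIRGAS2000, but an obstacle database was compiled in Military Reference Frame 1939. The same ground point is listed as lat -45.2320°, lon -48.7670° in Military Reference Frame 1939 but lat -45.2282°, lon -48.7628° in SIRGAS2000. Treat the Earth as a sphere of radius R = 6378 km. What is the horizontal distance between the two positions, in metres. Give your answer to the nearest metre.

536 m

Δφ = -45.2282° − -45.2320° = +0.0038°; Δλ = -48.7628° − -48.7670° = +0.0042°.
1° along a meridian = πR/180 = 111317 m.
ΔN = Δφ × 111317 = 423.0 m; ΔE = Δλ × 111317 × cos(-45.2320°) = +0.0042 × 111317 × 0.704238 = 329.3 m.
Distance = √(ΔE² + ΔN²) = √(329.3² + 423.0²) = 536.0 m.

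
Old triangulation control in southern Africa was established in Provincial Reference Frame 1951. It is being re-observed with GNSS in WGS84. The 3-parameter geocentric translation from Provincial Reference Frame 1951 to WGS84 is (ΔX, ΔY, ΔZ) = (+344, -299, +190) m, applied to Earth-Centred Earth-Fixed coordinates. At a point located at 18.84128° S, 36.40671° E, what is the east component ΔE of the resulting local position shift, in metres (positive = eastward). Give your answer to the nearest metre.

ΔE = -445 m

At φ = -18.84128°, λ = 36.40671°: sin φ = -0.322948, cos φ = 0.946417, sin λ = 0.593513, cos λ = 0.804824.
ΔE = −sin λ·ΔX + cos λ·ΔY = −(0.593513)·(344) + (0.804824)·(-299) = -444.81 m.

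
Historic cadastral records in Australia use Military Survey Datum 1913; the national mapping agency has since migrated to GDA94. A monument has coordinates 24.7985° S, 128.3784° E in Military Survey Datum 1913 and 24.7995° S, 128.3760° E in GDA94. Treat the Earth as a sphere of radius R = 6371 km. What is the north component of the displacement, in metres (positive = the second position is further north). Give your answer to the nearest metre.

Δφ = -24.7995° − -24.7985° = -0.0010°; Δλ = 128.3760° − 128.3784° = -0.0024°.
1° along a meridian = πR/180 = 111195 m.
ΔN = Δφ × 111195 = -111.2 m; ΔE = Δλ × 111195 × cos(-24.7985°) = -0.0024 × 111195 × 0.907788 = -242.3 m.

ΔN = -111 m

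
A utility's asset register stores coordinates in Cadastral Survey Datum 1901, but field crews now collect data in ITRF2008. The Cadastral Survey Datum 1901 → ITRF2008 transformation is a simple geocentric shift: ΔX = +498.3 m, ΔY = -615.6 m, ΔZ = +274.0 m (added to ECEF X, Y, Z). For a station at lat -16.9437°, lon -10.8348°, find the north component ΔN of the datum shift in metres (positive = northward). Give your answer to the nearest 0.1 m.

At φ = -16.9437°, λ = -10.8348°: sin φ = -0.291432, cos φ = 0.956592, sin λ = -0.187978, cos λ = 0.982173.
ΔN = −sin φ cos λ·ΔX − sin φ sin λ·ΔY + cos φ·ΔZ = −(-0.291432)(0.982173)(498.3) − (-0.291432)(-0.187978)(-615.6) + (0.956592)(274.0) = 438.46 m.

ΔN = 438.5 m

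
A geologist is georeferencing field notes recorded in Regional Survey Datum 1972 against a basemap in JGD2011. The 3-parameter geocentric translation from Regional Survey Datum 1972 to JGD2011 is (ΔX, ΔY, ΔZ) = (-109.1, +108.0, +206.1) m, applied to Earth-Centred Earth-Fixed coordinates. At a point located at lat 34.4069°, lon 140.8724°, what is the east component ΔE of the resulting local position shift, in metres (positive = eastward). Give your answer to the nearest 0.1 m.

ΔE = -14.9 m

At φ = 34.4069°, λ = 140.8724°: sin φ = 0.565066, cos φ = 0.825045, sin λ = 0.631050, cos λ = -0.775743.
ΔE = −sin λ·ΔX + cos λ·ΔY = −(0.631050)·(-109.1) + (-0.775743)·(108.0) = -14.93 m.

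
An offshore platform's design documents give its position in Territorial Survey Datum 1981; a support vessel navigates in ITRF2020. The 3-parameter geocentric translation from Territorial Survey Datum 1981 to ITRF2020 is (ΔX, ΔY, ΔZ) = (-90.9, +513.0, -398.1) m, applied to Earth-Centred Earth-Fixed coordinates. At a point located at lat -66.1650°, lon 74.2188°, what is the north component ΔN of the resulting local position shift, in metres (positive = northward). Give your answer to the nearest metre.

At φ = -66.1650°, λ = 74.2188°: sin φ = -0.914713, cos φ = 0.404104, sin λ = 0.962307, cos λ = 0.271965.
ΔN = −sin φ cos λ·ΔX − sin φ sin λ·ΔY + cos φ·ΔZ = −(-0.914713)(0.271965)(-90.9) − (-0.914713)(0.962307)(513.0) + (0.404104)(-398.1) = 268.07 m.

ΔN = 268 m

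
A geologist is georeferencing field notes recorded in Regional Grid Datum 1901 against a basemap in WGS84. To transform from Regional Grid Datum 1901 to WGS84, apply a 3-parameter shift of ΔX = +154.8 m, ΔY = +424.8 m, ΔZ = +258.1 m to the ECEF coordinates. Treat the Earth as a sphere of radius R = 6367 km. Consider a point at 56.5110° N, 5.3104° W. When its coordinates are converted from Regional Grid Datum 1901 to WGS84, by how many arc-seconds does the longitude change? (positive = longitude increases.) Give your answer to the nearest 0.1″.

sin φ = 0.833992, cos φ = 0.551777, sin λ = -0.092551, cos λ = 0.995708.
East component: ΔE = −sin λ·ΔX + cos λ·ΔY = −(-0.092551)(154.8) + (0.995708)(424.8) = 437.30 m.
1° of latitude spans πR/180 = 111125 m; at latitude φ, 1° of longitude spans that × cos φ = 61316.3 m, so Δλ = 437.30 / 61316.3 × 3600 = 25.675″.

Δλ = 25.7″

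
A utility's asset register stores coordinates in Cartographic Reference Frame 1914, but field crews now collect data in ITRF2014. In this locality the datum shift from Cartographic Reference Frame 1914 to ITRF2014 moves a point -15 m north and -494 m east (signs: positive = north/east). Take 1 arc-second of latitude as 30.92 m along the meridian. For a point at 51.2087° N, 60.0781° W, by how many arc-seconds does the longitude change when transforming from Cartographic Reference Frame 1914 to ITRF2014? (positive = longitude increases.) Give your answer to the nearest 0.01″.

Δλ = -25.50″

At latitude 51.2087°, cos φ = 0.626485.
1″ of longitude at this latitude = 30.92 × cos φ = 19.3709 m, so Δλ = -494.0 / 19.3709 = -25.502″.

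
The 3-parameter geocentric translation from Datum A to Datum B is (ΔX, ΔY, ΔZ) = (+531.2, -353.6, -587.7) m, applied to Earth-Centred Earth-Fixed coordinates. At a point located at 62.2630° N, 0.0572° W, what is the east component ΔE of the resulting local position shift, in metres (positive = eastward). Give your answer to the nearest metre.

At φ = 62.2630°, λ = -0.0572°: sin φ = 0.885093, cos φ = 0.465414, sin λ = -0.000998, cos λ = 1.000000.
ΔE = −sin λ·ΔX + cos λ·ΔY = −(-0.000998)·(531.2) + (1.000000)·(-353.6) = -353.07 m.

ΔE = -353 m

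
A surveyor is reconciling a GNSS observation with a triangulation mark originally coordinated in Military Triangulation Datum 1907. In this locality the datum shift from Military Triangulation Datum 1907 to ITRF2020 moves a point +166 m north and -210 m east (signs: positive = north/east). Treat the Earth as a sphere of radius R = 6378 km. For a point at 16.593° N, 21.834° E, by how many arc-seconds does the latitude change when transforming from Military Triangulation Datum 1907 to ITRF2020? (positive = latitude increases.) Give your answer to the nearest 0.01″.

On a sphere of radius R, 1 rad of latitude = R, so Δφ = ΔN / R = 166.0 / 6378000 = 2.6027e-05 rad = 5.368″.

Δφ = 5.37″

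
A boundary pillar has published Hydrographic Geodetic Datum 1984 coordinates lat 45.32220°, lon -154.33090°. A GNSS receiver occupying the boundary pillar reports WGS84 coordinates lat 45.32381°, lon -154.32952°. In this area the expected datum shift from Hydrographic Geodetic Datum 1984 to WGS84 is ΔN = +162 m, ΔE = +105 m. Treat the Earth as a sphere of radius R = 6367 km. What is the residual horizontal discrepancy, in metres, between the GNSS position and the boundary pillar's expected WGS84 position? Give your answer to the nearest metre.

Observed coordinate differences: Δφ = +0.00161°, Δλ = +0.00138°.
Converting to metres (1° lat = 111125 m, cos φ = 0.703119): observed ΔN = 178.9 m, observed ΔE = 107.8 m.
Subtracting the expected shift leaves a residual of 178.9 − (162) = 16.9 m north and 107.8 − (105) = 2.8 m east.
Residual distance = √(16.9² + 2.8²) = 17.1 m.

17 m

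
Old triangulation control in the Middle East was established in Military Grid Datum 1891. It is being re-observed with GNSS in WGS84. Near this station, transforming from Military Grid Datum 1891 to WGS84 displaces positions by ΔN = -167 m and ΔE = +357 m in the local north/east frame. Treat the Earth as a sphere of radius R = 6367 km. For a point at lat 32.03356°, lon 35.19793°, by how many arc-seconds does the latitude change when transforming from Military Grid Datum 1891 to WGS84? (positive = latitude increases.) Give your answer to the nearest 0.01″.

On a sphere of radius R, 1 rad of latitude = R, so Δφ = ΔN / R = -167.0 / 6367000 = -2.6229e-05 rad = -5.410″.

Δφ = -5.41″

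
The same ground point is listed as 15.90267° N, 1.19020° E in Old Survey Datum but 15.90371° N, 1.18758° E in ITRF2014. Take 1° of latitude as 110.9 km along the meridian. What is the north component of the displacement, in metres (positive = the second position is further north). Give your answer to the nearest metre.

Δφ = 15.90371° − 15.90267° = +0.00104°; Δλ = 1.18758° − 1.19020° = -0.00262°.
ΔN = Δφ × 110900 = 115.3 m; ΔE = Δλ × 110900 × cos(15.90267°) = -0.00262 × 110900 × 0.961729 = -279.4 m.

ΔN = 115 m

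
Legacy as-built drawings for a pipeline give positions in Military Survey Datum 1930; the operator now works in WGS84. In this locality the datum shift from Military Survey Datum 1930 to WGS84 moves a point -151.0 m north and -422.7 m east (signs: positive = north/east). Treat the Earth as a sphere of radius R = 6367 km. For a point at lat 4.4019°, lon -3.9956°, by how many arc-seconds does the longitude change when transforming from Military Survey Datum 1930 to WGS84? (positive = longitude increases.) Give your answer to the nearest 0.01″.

At latitude 4.4019°, cos φ = 0.997050.
One radian of longitude at latitude φ spans R cos φ, so Δλ = ΔE / (R cos φ) = -422.7 / (6367000 × 0.997050) = -6.6586e-05 rad = -13.734″.

Δλ = -13.73″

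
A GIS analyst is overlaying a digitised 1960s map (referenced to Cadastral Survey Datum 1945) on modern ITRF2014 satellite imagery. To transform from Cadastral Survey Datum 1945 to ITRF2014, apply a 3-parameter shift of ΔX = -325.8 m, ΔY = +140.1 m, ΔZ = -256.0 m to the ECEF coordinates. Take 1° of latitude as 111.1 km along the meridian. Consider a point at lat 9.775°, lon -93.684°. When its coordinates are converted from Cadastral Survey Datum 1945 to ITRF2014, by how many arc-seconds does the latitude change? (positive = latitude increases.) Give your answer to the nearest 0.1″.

Δφ = -7.5″

sin φ = 0.169780, cos φ = 0.985482, sin λ = -0.997934, cos λ = -0.064254.
North component: ΔN = −sin φ cos λ·ΔX − sin φ sin λ·ΔY + cos φ·ΔZ = −(0.169780)(-0.064254)(-325.8) − (0.169780)(-0.997934)(140.1) + (0.985482)(-256.0) = -232.10 m.
1° of latitude spans 111100 m, so Δφ = -232.10 / 111100 × 3600 = -7.521″.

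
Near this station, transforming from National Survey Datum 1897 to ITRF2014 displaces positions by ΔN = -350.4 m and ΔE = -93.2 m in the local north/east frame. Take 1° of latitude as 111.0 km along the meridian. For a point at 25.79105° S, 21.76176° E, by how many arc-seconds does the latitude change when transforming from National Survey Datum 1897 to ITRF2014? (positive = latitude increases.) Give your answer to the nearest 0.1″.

Δφ = -11.4″

1° of latitude = 111.0 km, so Δφ = -350.4 / 111000 = -0.0031568° = -11.364″.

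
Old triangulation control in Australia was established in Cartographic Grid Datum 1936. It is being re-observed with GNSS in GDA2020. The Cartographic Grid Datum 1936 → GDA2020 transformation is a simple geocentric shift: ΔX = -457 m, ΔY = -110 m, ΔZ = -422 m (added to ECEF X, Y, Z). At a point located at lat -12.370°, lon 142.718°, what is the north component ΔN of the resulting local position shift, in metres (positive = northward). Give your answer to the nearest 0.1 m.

At φ = -12.370°, λ = 142.718°: sin φ = -0.214224, cos φ = 0.976785, sin λ = 0.605738, cos λ = -0.795664.
ΔN = −sin φ cos λ·ΔX − sin φ sin λ·ΔY + cos φ·ΔZ = −(-0.214224)(-0.795664)(-457) − (-0.214224)(0.605738)(-110) + (0.976785)(-422) = -348.58 m.

ΔN = -348.6 m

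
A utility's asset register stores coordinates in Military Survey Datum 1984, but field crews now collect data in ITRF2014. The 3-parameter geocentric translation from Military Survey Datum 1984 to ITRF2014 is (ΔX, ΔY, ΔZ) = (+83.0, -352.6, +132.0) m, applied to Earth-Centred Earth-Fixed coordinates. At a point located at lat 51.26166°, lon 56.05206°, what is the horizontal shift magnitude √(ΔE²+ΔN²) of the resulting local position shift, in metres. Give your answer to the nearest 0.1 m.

382.1 m

At φ = 51.26166°, λ = 56.05206°: sin φ = 0.780012, cos φ = 0.625765, sin λ = 0.829545, cos λ = 0.558439.
ΔE = −sin λ·ΔX + cos λ·ΔY = −(0.829545)·(83.0) + (0.558439)·(-352.6) = -265.76 m.
ΔN = −sin φ cos λ·ΔX − sin φ sin λ·ΔY + cos φ·ΔZ = −(0.780012)(0.558439)(83.0) − (0.780012)(0.829545)(-352.6) + (0.625765)(132.0) = 274.60 m.
Horizontal magnitude = √(ΔE² + ΔN²) = √((-265.76)² + 274.60²) = 382.14 m.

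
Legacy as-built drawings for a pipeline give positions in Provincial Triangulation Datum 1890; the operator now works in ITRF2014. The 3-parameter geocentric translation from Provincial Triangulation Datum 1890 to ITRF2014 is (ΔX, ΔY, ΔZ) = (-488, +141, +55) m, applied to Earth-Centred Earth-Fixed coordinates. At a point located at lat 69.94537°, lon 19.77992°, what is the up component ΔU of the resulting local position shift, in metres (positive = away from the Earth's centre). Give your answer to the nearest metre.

ΔU = -89 m

At φ = 69.94537°, λ = 19.77992°: sin φ = 0.939366, cos φ = 0.342916, sin λ = 0.338408, cos λ = 0.940999.
ΔU = cos φ cos λ·ΔX + cos φ sin λ·ΔY + sin φ·ΔZ = (0.342916)(0.940999)(-488) + (0.342916)(0.338408)(141) + (0.939366)(55) = -89.44 m.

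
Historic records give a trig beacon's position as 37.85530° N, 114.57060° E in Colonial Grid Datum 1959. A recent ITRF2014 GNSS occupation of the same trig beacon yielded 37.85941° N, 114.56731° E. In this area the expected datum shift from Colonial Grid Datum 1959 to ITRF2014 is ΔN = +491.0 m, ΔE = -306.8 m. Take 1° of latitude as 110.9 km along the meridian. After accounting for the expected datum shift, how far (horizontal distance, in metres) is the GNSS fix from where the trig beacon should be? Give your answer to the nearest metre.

40 m

Observed coordinate differences: Δφ = +0.00411°, Δλ = -0.00329°.
Converting to metres (1° lat = 110900 m, cos φ = 0.789563): observed ΔN = 455.8 m, observed ΔE = -288.1 m.
Subtracting the expected shift leaves a residual of 455.8 − (491.0) = -35.2 m north and -288.1 − (-306.8) = 18.7 m east.
Residual distance = √((-35.2)² + 18.7²) = 39.9 m.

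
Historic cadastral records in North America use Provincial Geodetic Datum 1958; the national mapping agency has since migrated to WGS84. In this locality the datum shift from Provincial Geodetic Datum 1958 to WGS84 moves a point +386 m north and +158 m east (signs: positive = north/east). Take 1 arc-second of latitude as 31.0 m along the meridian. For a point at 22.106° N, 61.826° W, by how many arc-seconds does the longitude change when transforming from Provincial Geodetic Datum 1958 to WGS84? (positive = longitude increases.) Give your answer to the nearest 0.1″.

At latitude 22.106°, cos φ = 0.926489.
1″ of longitude at this latitude = 31.00 × cos φ = 28.7212 m, so Δλ = 158.0 / 28.7212 = 5.501″.

Δλ = 5.5″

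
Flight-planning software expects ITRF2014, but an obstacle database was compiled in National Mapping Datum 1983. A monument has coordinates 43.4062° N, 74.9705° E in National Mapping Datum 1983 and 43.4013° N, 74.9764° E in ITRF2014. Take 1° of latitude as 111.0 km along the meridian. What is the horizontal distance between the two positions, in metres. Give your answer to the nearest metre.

Δφ = 43.4013° − 43.4062° = -0.0049°; Δλ = 74.9764° − 74.9705° = +0.0059°.
ΔN = Δφ × 111000 = -543.9 m; ΔE = Δλ × 111000 × cos(43.4062°) = +0.0059 × 111000 × 0.726500 = 475.8 m.
Distance = √(ΔE² + ΔN²) = √(475.8² + (-543.9)²) = 722.6 m.

723 m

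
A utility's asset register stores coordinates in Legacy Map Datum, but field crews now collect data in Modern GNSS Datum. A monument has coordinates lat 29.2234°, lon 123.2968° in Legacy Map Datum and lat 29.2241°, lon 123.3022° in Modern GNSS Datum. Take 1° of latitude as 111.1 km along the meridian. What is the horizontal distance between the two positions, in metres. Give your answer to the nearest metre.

Δφ = 29.2241° − 29.2234° = +0.0007°; Δλ = 123.3022° − 123.2968° = +0.0054°.
ΔN = Δφ × 111100 = 77.8 m; ΔE = Δλ × 111100 × cos(29.2234°) = +0.0054 × 111100 × 0.872723 = 523.6 m.
Distance = √(ΔE² + ΔN²) = √(523.6² + 77.8²) = 529.3 m.

529 m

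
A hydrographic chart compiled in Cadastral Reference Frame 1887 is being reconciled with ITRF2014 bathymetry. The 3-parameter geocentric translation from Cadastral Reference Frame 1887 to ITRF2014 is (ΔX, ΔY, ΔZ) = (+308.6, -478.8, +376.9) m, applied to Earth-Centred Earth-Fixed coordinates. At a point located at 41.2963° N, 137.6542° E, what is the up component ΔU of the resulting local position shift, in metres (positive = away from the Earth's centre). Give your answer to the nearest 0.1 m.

ΔU = -164.9 m

The local up (radial) axis is (cos φ cos λ, cos φ sin λ, sin φ), giving ΔU = -171.361 − 242.312 + 248.736 = -164.94 m.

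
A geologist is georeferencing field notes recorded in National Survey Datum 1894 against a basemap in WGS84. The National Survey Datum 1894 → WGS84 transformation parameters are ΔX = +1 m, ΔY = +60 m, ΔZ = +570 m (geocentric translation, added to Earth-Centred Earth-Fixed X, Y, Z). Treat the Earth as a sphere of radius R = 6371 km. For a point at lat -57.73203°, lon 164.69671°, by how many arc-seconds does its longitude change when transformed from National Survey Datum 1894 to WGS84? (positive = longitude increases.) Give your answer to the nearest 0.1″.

sin φ = -0.845560, cos φ = 0.533880, sin λ = 0.263928, cos λ = -0.964542.
East component: ΔE = −sin λ·ΔX + cos λ·ΔY = −(0.263928)(1) + (-0.964542)(60) = -58.14 m.
1° of latitude spans πR/180 = 111195 m; at latitude φ, 1° of longitude spans that × cos φ = 59364.7 m, so Δλ = -58.14 / 59364.7 × 3600 = -3.526″.

Δλ = -3.5″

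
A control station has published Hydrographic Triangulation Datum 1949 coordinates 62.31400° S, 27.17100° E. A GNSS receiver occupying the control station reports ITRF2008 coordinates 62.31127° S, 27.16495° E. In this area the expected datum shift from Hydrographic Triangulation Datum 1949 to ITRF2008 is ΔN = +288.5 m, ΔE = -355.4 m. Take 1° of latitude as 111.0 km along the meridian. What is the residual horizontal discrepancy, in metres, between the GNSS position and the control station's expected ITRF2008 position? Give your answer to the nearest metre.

Observed coordinate differences: Δφ = +0.00273°, Δλ = -0.00605°.
Converting to metres (1° lat = 111000 m, cos φ = 0.464626): observed ΔN = 303.0 m, observed ΔE = -312.0 m.
Subtracting the expected shift leaves a residual of 303.0 − (288.5) = 14.5 m north and -312.0 − (-355.4) = 43.4 m east.
Residual distance = √(14.5² + 43.4²) = 45.7 m.

46 m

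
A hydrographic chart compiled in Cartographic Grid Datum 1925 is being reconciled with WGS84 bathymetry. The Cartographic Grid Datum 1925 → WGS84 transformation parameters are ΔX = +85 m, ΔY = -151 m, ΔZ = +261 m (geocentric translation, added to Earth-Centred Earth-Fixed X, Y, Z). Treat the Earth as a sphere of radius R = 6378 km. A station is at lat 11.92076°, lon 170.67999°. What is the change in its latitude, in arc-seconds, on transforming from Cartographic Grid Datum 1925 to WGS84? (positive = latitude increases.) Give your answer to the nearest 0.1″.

sin φ = 0.206559, cos φ = 0.978434, sin λ = 0.161948, cos λ = -0.986799.
North component: ΔN = −sin φ cos λ·ΔX − sin φ sin λ·ΔY + cos φ·ΔZ = −(0.206559)(-0.986799)(85) − (0.206559)(0.161948)(-151) + (0.978434)(261) = 277.75 m.
1° of latitude spans πR/180 = 111317 m, so Δφ = 277.75 / 111317 × 3600 = 8.982″.

Δφ = 9.0″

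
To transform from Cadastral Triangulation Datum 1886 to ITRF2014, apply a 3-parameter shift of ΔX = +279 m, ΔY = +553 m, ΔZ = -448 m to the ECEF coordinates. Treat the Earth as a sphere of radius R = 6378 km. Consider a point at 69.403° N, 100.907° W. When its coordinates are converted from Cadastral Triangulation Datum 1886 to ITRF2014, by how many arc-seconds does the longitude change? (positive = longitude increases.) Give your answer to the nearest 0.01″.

Δλ = 15.57″

sin φ = 0.936078, cos φ = 0.351793, sin λ = -0.981936, cos λ = -0.189215.
East component: ΔE = −sin λ·ΔX + cos λ·ΔY = −(-0.981936)(279) + (-0.189215)(553) = 169.32 m.
1° of latitude spans πR/180 = 111317 m; at latitude φ, 1° of longitude spans that × cos φ = 39160.5 m, so Δλ = 169.32 / 39160.5 × 3600 = 15.566″.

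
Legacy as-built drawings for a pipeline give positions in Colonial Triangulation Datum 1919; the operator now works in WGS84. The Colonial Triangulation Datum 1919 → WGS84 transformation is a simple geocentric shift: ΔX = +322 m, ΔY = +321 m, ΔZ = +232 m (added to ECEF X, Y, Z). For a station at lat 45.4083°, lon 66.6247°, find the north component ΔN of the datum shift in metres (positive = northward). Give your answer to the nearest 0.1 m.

The local north axis is (−sin φ cos λ, −sin φ sin λ, cos φ), giving ΔN = -90.977 − 209.831 + 162.876 = -137.93 m.

ΔN = -137.9 m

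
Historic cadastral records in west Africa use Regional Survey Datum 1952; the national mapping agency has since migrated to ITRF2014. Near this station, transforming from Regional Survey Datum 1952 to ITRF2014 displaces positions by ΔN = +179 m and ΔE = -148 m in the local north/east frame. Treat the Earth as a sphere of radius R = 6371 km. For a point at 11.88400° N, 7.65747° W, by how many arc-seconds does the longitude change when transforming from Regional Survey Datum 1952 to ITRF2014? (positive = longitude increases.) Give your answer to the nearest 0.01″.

At latitude 11.88400°, cos φ = 0.978567.
One radian of longitude at latitude φ spans R cos φ, so Δλ = ΔE / (R cos φ) = -148.0 / (6371000 × 0.978567) = -2.3739e-05 rad = -4.897″.

Δλ = -4.90″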